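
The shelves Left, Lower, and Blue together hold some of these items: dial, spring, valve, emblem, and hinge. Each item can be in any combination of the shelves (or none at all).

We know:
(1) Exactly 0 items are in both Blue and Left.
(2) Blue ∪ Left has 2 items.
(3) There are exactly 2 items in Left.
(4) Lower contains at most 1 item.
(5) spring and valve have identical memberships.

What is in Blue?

Blue = {}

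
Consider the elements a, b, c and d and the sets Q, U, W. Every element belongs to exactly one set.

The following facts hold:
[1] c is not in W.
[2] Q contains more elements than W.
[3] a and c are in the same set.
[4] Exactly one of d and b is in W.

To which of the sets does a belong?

From (1): c ∉ W.
(3): a matches c: a ∉ W.
Suppose a ∉ Q: no assignment then satisfies all the clues, so a ∈ Q.

a: Q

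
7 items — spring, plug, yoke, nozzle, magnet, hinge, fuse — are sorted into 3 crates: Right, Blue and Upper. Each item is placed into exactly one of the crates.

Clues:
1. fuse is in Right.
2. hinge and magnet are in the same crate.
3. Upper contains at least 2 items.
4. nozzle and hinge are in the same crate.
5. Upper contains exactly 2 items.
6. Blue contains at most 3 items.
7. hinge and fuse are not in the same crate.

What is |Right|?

From (1): fuse ∈ Right.
(7): hinge ∉ Right.
(2): magnet matches hinge: magnet ∉ Right.
(4): nozzle matches hinge: nozzle ∉ Right.
Suppose spring ∈ Blue: no assignment then satisfies all the clues, so spring ∉ Blue.

2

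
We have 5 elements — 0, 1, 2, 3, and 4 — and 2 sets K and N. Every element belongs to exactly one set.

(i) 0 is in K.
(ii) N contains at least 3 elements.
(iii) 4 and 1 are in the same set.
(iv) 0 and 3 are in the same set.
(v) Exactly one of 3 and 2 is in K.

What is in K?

From (i): 0 ∈ K.
(iv): 3 matches 0: 3 ∈ K.
(v) (exactly one): 2 ∉ K.
Only one set left: 2 ∈ N.
(ii): only 3 candidates remain for N, so all are in.

K = {0, 3}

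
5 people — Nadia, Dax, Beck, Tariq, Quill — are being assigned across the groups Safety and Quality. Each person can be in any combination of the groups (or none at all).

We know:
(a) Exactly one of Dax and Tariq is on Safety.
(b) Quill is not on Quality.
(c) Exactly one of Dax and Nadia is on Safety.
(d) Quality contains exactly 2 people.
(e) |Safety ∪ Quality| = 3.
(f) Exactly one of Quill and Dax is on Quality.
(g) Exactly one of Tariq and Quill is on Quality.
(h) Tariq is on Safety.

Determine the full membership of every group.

Safety = {Nadia, Tariq}; Quality = {Dax, Tariq}

From (b): Quill ∉ Quality.
From (h): Tariq ∈ Safety.
(a) (exactly one): Dax ∉ Safety.
(c) (exactly one): Nadia ∈ Safety.
(f) (exactly one): Dax ∈ Quality.
(g) (exactly one): Tariq ∈ Quality.
(d): Quality already has 2, so the rest are out.
Suppose Beck ∈ Safety: no assignment then satisfies all the clues, so Beck ∉ Safety.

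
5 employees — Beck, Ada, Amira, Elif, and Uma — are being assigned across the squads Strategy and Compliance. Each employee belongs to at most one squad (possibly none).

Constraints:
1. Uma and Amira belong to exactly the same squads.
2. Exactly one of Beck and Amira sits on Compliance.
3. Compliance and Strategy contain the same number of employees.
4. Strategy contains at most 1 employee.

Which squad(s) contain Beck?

Beck: Compliance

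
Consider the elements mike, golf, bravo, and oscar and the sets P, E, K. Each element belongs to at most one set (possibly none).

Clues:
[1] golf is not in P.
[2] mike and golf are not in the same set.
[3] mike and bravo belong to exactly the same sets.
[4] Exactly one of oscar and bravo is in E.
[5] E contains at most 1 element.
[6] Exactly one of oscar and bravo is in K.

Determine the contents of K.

K = {bravo, mike}

From (1): golf ∉ P.
Suppose mike ∉ K: no assignment then satisfies all the clues, so mike ∈ K.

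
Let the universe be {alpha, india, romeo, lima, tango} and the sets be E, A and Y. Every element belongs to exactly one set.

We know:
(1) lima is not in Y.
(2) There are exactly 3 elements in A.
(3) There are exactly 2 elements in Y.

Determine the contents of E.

E = {}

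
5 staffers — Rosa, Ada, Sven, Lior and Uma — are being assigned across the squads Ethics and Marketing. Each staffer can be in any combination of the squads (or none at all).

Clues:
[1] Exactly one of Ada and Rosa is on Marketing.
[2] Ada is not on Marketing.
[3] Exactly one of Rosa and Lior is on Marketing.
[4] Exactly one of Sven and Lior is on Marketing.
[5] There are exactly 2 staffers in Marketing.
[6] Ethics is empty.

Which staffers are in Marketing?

From (2): Ada ∉ Marketing.
(1) (exactly one): Rosa ∈ Marketing.
(3) (exactly one): Lior ∉ Marketing.
(4) (exactly one): Sven ∈ Marketing.
(5): Marketing already has 2, so the rest are out.
(6): Ethics already has 0, so the rest are out.

Marketing = {Rosa, Sven}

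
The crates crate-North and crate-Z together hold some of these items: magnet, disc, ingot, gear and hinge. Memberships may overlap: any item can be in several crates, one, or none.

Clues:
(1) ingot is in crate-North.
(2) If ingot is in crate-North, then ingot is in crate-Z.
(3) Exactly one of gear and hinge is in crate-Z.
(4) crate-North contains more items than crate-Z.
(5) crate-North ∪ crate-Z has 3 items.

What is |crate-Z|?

2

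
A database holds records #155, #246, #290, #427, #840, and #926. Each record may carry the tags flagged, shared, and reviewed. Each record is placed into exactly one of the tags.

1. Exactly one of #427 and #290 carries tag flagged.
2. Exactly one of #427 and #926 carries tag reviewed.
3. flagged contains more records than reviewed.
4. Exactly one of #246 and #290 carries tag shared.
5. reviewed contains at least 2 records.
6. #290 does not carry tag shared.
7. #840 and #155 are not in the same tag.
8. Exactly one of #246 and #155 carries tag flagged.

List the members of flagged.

flagged = {#155, #290, #926}

From (6): #290 ∉ shared.
(4) (exactly one): #246 ∈ shared.
(8) (exactly one): #155 ∈ flagged.
(7): #840 ∉ flagged.
Suppose #290 ∉ flagged: no assignment then satisfies all the clues, so #290 ∈ flagged.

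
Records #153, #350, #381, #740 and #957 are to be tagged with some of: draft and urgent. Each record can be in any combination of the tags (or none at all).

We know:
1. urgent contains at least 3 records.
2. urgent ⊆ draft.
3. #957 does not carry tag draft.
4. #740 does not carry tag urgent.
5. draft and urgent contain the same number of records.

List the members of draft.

From (3): #957 ∉ draft.
From (4): #740 ∉ urgent.
(2) contrapositive: #957 ∉ urgent.
(1): only 3 candidates remain for urgent, so all are in.
(2) with #153 ∈ urgent: #153 ∈ draft.
(2) with #350 ∈ urgent: #350 ∈ draft.
(2) with #381 ∈ urgent: #381 ∈ draft.
Suppose #740 ∈ draft: no assignment then satisfies all the clues, so #740 ∉ draft.

draft = {#153, #350, #381}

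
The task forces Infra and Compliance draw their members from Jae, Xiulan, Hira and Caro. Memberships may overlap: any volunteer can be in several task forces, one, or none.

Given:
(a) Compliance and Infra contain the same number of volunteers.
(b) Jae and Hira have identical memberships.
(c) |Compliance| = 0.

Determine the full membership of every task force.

Infra = {}; Compliance = {}

(c): Compliance already has 0, so the rest are out.
Suppose Jae ∈ Infra: no assignment then satisfies all the clues, so Jae ∉ Infra.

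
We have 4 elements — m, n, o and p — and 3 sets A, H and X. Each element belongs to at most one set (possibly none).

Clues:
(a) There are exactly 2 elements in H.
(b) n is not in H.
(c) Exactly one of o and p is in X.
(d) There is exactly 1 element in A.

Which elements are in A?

A = {n}

From (b): n ∉ H.
Suppose m ∈ A: no assignment then satisfies all the clues, so m ∉ A.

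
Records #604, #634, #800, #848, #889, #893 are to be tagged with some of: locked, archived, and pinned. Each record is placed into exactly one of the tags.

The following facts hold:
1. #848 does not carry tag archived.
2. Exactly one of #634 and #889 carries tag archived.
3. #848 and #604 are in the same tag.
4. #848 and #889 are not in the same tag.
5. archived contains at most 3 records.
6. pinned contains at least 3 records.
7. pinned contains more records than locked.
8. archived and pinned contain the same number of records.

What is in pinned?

From (1): #848 ∉ archived.
(3): #604 matches #848: #604 ∉ archived.
Suppose #604 ∉ pinned: no assignment then satisfies all the clues, so #604 ∈ pinned.

pinned = {#604, #634, #848}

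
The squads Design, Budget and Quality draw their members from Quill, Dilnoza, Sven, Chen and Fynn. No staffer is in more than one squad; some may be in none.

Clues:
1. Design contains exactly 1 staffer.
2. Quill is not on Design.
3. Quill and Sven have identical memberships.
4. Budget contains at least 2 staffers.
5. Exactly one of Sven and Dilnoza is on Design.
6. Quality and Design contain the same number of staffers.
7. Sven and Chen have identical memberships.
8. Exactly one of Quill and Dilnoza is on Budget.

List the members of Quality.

From (2): Quill ∉ Design.
(3): Sven matches Quill: Sven ∉ Design.
(5) (exactly one): Dilnoza ∈ Design.
(7): Chen matches Sven: Chen ∉ Design.
(8) (exactly one): Quill ∈ Budget.
(1): Design already has 1, so the rest are out.
(3): Sven matches Quill: Sven ∈ Budget.
(7): Chen matches Sven: Chen ∈ Budget.
Suppose Fynn ∉ Quality: no assignment then satisfies all the clues, so Fynn ∈ Quality.

Quality = {Fynn}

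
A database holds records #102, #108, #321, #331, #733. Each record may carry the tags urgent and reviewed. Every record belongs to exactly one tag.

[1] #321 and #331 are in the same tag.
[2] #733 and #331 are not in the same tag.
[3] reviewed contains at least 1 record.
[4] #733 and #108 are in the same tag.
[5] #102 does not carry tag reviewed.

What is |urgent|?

From (5): #102 ∉ reviewed.
Only one tag left: #102 ∈ urgent.

3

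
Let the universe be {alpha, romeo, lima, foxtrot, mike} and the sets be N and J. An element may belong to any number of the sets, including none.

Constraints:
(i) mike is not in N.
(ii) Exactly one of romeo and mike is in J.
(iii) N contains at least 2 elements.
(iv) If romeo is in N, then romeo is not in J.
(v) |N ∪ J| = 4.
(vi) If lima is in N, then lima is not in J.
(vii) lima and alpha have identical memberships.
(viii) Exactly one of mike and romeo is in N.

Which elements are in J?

J = {mike}

From (i): mike ∉ N.
(viii) (exactly one): romeo ∈ N.
(iv): romeo ∉ J.
(ii) (exactly one): mike ∈ J.
Suppose alpha ∈ J: no assignment then satisfies all the clues, so alpha ∉ J.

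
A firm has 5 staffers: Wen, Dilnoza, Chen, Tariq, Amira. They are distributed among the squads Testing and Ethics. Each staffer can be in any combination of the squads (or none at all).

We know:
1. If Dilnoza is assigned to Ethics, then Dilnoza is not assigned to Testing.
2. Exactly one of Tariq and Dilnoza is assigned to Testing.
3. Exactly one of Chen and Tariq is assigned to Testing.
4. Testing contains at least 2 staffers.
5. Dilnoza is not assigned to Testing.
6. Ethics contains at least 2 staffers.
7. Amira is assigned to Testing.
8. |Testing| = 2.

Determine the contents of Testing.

Testing = {Amira, Tariq}

From (5): Dilnoza ∉ Testing.
From (7): Amira ∈ Testing.
(2) (exactly one): Tariq ∈ Testing.
(3) (exactly one): Chen ∉ Testing.
(8): Testing already has 2, so the rest are out.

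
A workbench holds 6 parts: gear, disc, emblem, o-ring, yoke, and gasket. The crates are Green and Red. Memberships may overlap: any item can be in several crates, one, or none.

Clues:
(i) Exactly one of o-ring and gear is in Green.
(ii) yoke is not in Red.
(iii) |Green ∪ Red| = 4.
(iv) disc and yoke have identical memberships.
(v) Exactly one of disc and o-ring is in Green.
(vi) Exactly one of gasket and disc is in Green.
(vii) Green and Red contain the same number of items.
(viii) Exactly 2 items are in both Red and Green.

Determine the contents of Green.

Green = {emblem, gasket, o-ring}

From (ii): yoke ∉ Red.
(iv): disc matches yoke: disc ∉ Red.
Suppose gear ∈ Green: no assignment then satisfies all the clues, so gear ∉ Green.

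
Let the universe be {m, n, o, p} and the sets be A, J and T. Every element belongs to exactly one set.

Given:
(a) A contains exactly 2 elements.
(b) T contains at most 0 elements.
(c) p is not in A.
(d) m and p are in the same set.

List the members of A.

A = {n, o}

From (c): p ∉ A.
(b): T already has 0, so the rest are out.
(d): m matches p: m ∉ A.
Only one set left: m ∈ J.
Only one set left: p ∈ J.
(a): only 2 candidates remain for A, so all are in.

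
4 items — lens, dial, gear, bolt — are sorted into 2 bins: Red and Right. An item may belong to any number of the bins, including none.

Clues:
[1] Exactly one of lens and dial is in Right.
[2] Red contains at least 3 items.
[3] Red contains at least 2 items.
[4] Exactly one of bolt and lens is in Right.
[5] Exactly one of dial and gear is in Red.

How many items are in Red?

3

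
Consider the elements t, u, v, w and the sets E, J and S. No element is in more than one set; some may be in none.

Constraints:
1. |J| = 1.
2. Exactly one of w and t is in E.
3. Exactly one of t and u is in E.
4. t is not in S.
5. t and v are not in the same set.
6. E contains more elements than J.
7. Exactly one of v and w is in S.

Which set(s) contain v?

v: S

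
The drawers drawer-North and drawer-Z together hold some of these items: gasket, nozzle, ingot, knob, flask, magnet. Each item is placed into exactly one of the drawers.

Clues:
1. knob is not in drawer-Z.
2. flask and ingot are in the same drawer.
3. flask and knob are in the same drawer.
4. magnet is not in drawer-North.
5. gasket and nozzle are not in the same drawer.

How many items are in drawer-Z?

From (1): knob ∉ drawer-Z.
From (4): magnet ∉ drawer-North.
(3): flask matches knob: flask ∉ drawer-Z.
Only one drawer left: knob ∈ drawer-North.
Only one drawer left: flask ∈ drawer-North.
Only one drawer left: magnet ∈ drawer-Z.
(2): ingot matches flask: ingot ∈ drawer-North.

2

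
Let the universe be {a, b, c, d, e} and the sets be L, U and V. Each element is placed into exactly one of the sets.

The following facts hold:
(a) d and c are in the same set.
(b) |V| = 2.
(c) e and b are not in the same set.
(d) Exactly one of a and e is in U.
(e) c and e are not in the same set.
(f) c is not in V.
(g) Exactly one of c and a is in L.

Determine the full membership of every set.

L = {c, d}; U = {e}; V = {a, b}

From (f): c ∉ V.
(a): d matches c: d ∉ V.
Suppose a ∈ L: no assignment then satisfies all the clues, so a ∉ L.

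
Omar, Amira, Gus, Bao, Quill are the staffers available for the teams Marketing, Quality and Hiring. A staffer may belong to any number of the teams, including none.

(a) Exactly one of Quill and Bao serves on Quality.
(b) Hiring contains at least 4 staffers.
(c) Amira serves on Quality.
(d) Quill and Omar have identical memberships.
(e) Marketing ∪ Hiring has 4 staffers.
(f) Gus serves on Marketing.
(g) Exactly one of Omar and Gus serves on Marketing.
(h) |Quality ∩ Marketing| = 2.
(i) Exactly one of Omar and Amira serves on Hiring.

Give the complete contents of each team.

Marketing = {Bao, Gus}; Quality = {Amira, Bao, Gus}; Hiring = {Bao, Gus, Omar, Quill}

From (c): Amira ∈ Quality.
From (f): Gus ∈ Marketing.
(g) (exactly one): Omar ∉ Marketing.
(d): Quill matches Omar: Quill ∉ Marketing.
Suppose Omar ∈ Quality: no assignment then satisfies all the clues, so Omar ∉ Quality.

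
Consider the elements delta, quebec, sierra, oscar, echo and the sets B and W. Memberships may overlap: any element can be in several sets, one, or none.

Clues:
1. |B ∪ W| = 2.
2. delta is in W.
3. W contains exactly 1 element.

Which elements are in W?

W = {delta}

From (2): delta ∈ W.
(3): W already has 1, so the rest are out.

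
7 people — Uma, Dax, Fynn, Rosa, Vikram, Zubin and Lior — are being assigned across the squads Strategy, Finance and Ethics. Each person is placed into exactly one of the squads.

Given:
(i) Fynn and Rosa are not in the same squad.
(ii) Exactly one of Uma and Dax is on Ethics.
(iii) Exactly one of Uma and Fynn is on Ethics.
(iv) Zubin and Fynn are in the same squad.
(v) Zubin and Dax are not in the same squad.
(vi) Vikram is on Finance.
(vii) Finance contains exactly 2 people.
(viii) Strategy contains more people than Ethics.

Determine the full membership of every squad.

Strategy = {Fynn, Lior, Zubin}; Finance = {Dax, Vikram}; Ethics = {Rosa, Uma}

From (vi): Vikram ∈ Finance.
Suppose Uma ∈ Strategy: no assignment then satisfies all the clues, so Uma ∉ Strategy.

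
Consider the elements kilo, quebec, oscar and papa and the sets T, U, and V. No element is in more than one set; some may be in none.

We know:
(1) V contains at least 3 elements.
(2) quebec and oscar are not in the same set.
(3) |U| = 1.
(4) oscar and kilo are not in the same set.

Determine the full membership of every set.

T = {}; U = {oscar}; V = {kilo, papa, quebec}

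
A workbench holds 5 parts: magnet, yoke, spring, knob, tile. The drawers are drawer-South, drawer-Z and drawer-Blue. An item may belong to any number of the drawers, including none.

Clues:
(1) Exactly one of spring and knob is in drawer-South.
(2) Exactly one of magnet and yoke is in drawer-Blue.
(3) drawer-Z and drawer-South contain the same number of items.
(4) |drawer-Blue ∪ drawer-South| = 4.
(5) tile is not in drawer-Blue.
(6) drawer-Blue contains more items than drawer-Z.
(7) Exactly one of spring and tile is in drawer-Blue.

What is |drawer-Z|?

From (5): tile ∉ drawer-Blue.
(7) (exactly one): spring ∈ drawer-Blue.
Suppose knob ∉ drawer-Blue: no assignment then satisfies all the clues, so knob ∈ drawer-Blue.

2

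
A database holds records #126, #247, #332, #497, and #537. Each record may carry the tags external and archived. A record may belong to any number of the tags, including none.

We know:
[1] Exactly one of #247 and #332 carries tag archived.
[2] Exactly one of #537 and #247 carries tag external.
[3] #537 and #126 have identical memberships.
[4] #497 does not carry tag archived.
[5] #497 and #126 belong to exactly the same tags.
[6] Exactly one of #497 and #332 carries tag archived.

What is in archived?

From (4): #497 ∉ archived.
(5): #126 matches #497: #126 ∉ archived.
(6) (exactly one): #332 ∈ archived.
(1) (exactly one): #247 ∉ archived.
(3): #537 matches #126: #537 ∉ archived.

archived = {#332}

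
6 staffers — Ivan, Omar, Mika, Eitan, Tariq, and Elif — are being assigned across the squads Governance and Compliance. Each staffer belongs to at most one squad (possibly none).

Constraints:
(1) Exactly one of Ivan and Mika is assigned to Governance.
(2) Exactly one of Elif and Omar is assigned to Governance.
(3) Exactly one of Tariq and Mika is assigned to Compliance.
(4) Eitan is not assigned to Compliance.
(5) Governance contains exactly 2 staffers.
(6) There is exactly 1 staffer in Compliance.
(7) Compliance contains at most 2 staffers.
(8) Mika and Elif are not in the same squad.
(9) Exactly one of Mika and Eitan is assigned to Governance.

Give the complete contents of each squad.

Governance = {Mika, Omar}; Compliance = {Tariq}

From (4): Eitan ∉ Compliance.
Suppose Ivan ∈ Governance: no assignment then satisfies all the clues, so Ivan ∉ Governance.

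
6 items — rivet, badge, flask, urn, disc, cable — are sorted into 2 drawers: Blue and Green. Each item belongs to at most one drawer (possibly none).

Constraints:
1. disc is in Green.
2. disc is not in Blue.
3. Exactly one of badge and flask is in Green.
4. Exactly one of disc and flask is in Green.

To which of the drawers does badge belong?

From (1): disc ∈ Green.
(4) (exactly one): flask ∉ Green.
(3) (exactly one): badge ∈ Green.

badge: Green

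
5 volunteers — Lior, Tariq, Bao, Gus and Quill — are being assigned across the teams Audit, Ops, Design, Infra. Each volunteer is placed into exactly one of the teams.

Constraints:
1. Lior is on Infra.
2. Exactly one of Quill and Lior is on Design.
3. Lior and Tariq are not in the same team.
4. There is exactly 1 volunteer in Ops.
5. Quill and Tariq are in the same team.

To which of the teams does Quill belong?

Quill: Design

From (1): Lior ∈ Infra.
(2) (exactly one): Quill ∈ Design.
(3): Tariq ∉ Infra.
(5): Tariq matches Quill: Tariq ∉ Audit.
(5): Tariq matches Quill: Tariq ∉ Ops.
(5): Tariq matches Quill: Tariq ∈ Design.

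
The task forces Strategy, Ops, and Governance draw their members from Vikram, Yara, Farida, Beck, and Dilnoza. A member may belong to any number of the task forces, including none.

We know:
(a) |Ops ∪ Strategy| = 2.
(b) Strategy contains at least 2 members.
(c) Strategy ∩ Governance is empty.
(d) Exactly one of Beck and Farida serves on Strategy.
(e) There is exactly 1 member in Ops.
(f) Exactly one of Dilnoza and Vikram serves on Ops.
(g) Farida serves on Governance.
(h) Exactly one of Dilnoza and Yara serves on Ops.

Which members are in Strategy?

From (g): Farida ∈ Governance.
(c) (disjoint): Farida ∉ Strategy.
(d) (exactly one): Beck ∈ Strategy.
(c) (disjoint): Beck ∉ Governance.
Suppose Vikram ∈ Strategy: no assignment then satisfies all the clues, so Vikram ∉ Strategy.

Strategy = {Beck, Dilnoza}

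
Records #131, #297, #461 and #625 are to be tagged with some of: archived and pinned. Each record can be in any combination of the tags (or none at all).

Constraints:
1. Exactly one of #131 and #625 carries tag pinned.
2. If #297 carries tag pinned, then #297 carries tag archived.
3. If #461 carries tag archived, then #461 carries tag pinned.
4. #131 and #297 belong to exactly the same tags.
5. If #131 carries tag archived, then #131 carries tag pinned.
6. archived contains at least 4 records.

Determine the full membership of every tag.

(6): only 4 candidates remain for archived, so all are in.
(3): #461 ∈ pinned.
(5): #131 ∈ pinned.
(1) (exactly one): #625 ∉ pinned.
(4): #297 matches #131: #297 ∈ pinned.

archived = {#131, #297, #461, #625}; pinned = {#131, #297, #461}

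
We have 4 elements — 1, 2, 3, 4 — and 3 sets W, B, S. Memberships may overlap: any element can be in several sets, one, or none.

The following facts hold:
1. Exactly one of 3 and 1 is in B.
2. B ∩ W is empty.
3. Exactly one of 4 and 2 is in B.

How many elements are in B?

2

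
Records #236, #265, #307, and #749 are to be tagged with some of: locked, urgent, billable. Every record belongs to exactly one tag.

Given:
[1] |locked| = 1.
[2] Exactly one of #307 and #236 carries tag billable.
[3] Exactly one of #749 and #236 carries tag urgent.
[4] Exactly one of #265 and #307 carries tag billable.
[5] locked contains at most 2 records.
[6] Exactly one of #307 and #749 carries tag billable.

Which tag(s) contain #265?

#265: urgent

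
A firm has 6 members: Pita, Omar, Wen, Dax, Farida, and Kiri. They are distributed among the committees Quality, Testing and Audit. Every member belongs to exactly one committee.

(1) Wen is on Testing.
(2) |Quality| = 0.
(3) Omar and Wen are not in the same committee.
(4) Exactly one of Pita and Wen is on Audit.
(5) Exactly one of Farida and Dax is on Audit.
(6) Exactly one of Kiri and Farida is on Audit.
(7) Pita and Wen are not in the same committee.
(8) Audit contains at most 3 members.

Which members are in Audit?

Audit = {Farida, Omar, Pita}

From (1): Wen ∈ Testing.
(2): Quality already has 0, so the rest are out.
(3): Omar ∉ Testing.
(4) (exactly one): Pita ∈ Audit.
Only one committee left: Omar ∈ Audit.
Suppose Dax ∈ Audit: no assignment then satisfies all the clues, so Dax ∉ Audit.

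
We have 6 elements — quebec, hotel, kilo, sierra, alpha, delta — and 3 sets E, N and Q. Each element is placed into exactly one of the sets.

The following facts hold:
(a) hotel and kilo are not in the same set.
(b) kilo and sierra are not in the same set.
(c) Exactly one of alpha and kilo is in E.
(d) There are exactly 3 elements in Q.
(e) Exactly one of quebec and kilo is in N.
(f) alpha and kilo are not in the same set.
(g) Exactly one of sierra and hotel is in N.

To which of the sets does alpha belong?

alpha: Q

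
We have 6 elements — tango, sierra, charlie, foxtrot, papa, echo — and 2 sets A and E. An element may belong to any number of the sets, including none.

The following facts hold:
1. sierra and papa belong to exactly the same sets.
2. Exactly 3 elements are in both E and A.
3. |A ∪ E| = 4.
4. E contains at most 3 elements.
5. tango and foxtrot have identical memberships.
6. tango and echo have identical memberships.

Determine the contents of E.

E = {echo, foxtrot, tango}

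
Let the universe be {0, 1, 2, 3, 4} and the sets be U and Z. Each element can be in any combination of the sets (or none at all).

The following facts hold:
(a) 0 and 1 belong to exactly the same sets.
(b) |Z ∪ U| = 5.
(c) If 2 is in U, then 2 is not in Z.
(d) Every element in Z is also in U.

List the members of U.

U = {0, 1, 2, 3, 4}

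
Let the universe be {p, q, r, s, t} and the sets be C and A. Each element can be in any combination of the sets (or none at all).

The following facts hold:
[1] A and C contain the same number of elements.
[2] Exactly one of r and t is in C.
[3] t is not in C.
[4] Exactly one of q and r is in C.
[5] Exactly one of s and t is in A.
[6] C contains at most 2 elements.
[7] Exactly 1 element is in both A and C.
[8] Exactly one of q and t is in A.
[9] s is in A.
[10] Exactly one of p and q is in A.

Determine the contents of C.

C = {r, s}

From (3): t ∉ C.
From (9): s ∈ A.
(2) (exactly one): r ∈ C.
(4) (exactly one): q ∉ C.
(5) (exactly one): t ∉ A.
(8) (exactly one): q ∈ A.
(10) (exactly one): p ∉ A.
Suppose p ∈ C: no assignment then satisfies all the clues, so p ∉ C.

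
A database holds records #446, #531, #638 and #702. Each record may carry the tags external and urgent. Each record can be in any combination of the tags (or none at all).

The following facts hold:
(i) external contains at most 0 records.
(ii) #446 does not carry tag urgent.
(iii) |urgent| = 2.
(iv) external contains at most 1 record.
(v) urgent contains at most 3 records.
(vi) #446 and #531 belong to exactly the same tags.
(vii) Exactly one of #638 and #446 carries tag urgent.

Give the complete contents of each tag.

From (ii): #446 ∉ urgent.
(i): external already has 0, so the rest are out.
(vi): #531 matches #446: #531 ∉ urgent.
(vii) (exactly one): #638 ∈ urgent.
(iii): only 2 candidates remain for urgent, so all are in.

external = {}; urgent = {#638, #702}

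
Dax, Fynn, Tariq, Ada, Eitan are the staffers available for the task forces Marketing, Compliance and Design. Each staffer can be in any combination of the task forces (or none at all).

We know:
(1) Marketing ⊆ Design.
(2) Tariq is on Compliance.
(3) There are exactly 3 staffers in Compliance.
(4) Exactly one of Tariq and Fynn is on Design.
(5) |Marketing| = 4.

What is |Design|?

4

From (2): Tariq ∈ Compliance.
Suppose Dax ∉ Marketing: no assignment then satisfies all the clues, so Dax ∈ Marketing.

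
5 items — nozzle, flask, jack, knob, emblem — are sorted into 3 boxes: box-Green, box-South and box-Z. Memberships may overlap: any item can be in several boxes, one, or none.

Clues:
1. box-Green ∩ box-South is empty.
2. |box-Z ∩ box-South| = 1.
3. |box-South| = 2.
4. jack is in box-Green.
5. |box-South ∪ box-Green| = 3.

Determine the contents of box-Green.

From (4): jack ∈ box-Green.
(1) (disjoint): jack ∉ box-South.
Suppose nozzle ∈ box-Green: no assignment then satisfies all the clues, so nozzle ∉ box-Green.

box-Green = {jack}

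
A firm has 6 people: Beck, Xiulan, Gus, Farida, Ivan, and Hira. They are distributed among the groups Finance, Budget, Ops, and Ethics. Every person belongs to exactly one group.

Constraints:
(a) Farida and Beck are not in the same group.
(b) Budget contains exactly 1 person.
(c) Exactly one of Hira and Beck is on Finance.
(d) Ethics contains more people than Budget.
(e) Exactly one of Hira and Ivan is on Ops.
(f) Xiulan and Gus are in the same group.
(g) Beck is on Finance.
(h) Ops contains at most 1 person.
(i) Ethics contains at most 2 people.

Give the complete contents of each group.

Finance = {Beck, Ivan}; Budget = {Farida}; Ops = {Hira}; Ethics = {Gus, Xiulan}

From (g): Beck ∈ Finance.
(a): Farida ∉ Finance.
(c) (exactly one): Hira ∉ Finance.
Suppose Xiulan ∈ Finance: no assignment then satisfies all the clues, so Xiulan ∉ Finance.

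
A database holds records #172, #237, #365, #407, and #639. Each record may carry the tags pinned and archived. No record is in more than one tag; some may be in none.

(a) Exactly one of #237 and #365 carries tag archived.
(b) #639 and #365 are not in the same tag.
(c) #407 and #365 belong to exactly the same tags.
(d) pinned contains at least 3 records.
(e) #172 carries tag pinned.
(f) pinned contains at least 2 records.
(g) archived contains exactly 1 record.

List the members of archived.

archived = {#237}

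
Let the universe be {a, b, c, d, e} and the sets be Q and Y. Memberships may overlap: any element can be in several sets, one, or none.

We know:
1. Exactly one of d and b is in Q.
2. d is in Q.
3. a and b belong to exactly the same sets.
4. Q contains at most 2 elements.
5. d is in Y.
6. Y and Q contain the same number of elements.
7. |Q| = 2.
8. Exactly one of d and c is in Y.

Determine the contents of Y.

Y = {d, e}

From (2): d ∈ Q.
From (5): d ∈ Y.
(1) (exactly one): b ∉ Q.
(3): a matches b: a ∉ Q.
(8) (exactly one): c ∉ Y.
Suppose a ∈ Y: no assignment then satisfies all the clues, so a ∉ Y.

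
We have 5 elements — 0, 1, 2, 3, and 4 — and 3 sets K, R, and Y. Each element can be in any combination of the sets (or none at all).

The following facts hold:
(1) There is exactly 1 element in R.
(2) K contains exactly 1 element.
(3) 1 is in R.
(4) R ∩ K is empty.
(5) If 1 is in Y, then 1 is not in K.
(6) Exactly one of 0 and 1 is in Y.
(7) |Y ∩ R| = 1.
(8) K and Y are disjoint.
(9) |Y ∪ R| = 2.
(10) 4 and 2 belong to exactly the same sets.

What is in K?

K = {0}

From (3): 1 ∈ R.
(1): R already has 1, so the rest are out.
(4) (disjoint): 1 ∉ K.
Suppose 0 ∉ K: no assignment then satisfies all the clues, so 0 ∈ K.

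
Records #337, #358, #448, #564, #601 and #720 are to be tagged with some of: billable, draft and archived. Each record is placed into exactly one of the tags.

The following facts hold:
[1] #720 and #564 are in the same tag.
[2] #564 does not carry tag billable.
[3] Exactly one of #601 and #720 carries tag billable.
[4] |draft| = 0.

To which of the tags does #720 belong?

From (2): #564 ∉ billable.
(1): #720 matches #564: #720 ∉ billable.
(3) (exactly one): #601 ∈ billable.
(4): draft already has 0, so the rest are out.
Only one tag left: #564 ∈ archived.
Only one tag left: #720 ∈ archived.

#720: archived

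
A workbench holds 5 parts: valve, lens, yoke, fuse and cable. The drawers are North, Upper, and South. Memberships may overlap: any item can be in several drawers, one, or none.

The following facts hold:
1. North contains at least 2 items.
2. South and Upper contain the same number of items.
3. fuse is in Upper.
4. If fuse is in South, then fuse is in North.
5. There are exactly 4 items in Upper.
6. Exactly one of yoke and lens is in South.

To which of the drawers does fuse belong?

fuse: North, South, Upper

From (3): fuse ∈ Upper.
Suppose fuse ∉ North: no assignment then satisfies all the clues, so fuse ∈ North.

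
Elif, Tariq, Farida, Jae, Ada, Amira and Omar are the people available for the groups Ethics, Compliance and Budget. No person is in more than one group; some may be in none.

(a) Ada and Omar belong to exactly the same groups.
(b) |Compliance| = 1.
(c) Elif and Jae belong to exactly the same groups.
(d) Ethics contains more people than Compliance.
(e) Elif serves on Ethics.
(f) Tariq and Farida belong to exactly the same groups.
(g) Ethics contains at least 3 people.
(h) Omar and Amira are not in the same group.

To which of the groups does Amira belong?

Amira: Compliance

From (e): Elif ∈ Ethics.
(c): Jae matches Elif: Jae ∈ Ethics.
Suppose Amira ∈ Ethics: no assignment then satisfies all the clues, so Amira ∉ Ethics.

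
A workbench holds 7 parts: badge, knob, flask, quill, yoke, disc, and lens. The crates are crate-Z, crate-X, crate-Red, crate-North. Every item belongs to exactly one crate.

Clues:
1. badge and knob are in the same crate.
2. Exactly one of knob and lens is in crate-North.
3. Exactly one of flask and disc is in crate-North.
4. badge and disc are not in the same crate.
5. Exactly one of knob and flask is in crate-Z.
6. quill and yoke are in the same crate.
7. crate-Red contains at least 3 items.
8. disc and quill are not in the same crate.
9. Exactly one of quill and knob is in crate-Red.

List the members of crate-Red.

crate-Red = {flask, quill, yoke}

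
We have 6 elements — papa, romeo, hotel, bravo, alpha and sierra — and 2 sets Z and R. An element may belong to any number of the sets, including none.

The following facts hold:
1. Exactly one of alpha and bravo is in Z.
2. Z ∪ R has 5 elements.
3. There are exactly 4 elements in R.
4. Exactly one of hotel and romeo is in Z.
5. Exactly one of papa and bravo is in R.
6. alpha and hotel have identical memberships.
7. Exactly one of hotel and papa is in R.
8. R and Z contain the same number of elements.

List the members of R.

R = {alpha, bravo, hotel, sierra}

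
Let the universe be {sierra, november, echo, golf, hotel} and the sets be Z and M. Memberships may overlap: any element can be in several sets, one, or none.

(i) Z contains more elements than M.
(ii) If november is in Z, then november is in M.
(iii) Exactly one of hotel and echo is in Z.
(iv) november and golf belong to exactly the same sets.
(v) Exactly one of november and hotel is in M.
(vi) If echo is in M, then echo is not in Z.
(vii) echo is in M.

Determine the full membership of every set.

From (vii): echo ∈ M.
(vi): echo ∉ Z.
(iii) (exactly one): hotel ∈ Z.
Suppose sierra ∉ Z: no assignment then satisfies all the clues, so sierra ∈ Z.

Z = {golf, hotel, november, sierra}; M = {echo, golf, november}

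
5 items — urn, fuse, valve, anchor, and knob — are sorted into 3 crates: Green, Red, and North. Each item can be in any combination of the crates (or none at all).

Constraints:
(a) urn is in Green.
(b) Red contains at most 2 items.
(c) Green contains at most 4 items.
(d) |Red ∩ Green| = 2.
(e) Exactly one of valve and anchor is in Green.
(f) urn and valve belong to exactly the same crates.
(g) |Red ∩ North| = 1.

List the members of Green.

Green = {fuse, knob, urn, valve}

From (a): urn ∈ Green.
(f): valve matches urn: valve ∈ Green.
(e) (exactly one): anchor ∉ Green.
Suppose fuse ∉ Green: no assignment then satisfies all the clues, so fuse ∈ Green.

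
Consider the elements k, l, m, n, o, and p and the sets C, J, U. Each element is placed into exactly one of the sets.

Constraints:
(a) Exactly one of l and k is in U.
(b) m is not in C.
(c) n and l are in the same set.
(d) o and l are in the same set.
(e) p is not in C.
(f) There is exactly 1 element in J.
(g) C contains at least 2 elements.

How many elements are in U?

2

From (b): m ∉ C.
From (e): p ∉ C.
Suppose k ∈ C: no assignment then satisfies all the clues, so k ∉ C.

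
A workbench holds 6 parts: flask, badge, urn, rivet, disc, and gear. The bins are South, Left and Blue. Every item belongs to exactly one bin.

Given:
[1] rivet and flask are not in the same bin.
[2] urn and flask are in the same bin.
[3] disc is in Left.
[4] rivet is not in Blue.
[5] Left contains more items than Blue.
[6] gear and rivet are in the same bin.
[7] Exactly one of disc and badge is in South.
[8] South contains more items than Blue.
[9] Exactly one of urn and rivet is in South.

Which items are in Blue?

From (3): disc ∈ Left.
From (4): rivet ∉ Blue.
(6): gear matches rivet: gear ∉ Blue.
(7) (exactly one): badge ∈ South.
Suppose flask ∈ Blue: no assignment then satisfies all the clues, so flask ∉ Blue.

Blue = {}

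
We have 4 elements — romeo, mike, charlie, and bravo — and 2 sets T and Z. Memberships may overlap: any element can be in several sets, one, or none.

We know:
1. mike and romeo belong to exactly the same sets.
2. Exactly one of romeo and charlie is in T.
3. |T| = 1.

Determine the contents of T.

T = {charlie}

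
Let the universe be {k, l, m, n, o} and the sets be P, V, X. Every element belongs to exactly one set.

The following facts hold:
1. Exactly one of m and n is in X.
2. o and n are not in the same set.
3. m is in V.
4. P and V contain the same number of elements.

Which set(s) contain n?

From (3): m ∈ V.
(1) (exactly one): n ∈ X.
(2): o ∉ X.

n: X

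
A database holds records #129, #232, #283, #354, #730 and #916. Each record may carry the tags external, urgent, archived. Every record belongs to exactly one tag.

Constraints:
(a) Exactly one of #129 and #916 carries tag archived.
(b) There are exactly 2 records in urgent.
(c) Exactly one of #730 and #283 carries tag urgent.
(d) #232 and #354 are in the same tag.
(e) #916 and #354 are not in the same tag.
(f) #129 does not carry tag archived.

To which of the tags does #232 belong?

From (f): #129 ∉ archived.
(a) (exactly one): #916 ∈ archived.
(e): #354 ∉ archived.
(d): #232 matches #354: #232 ∉ archived.
Suppose #232 ∉ external: no assignment then satisfies all the clues, so #232 ∈ external.

#232: external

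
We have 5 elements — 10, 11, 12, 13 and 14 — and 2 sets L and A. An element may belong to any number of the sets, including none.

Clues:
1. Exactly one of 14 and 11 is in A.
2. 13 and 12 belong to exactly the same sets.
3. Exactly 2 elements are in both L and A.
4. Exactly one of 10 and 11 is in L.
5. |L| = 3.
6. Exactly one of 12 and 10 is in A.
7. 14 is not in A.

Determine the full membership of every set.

L = {10, 12, 13}; A = {11, 12, 13}

From (7): 14 ∉ A.
(1) (exactly one): 11 ∈ A.
Suppose 10 ∉ L: no assignment then satisfies all the clues, so 10 ∈ L.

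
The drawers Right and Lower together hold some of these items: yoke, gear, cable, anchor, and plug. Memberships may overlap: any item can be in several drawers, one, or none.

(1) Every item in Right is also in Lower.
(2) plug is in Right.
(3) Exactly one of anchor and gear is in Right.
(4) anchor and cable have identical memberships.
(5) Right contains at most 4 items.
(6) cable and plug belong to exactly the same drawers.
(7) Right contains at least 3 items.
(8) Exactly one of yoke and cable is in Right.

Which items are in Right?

From (2): plug ∈ Right.
(1) with plug ∈ Right: plug ∈ Lower.
(6): cable matches plug: cable ∈ Right.
(6): cable matches plug: cable ∈ Lower.
(8) (exactly one): yoke ∉ Right.
(4): anchor matches cable: anchor ∈ Right.
(4): anchor matches cable: anchor ∈ Lower.
(3) (exactly one): gear ∉ Right.

Right = {anchor, cable, plug}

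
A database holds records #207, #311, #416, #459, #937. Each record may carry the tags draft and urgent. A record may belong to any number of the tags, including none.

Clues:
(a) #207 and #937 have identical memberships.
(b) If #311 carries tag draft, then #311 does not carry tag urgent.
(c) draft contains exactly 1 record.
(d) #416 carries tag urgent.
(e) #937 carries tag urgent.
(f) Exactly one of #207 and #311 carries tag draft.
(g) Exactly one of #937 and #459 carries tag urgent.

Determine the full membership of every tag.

draft = {#311}; urgent = {#207, #416, #937}

From (d): #416 ∈ urgent.
From (e): #937 ∈ urgent.
(a): #207 matches #937: #207 ∈ urgent.
(g) (exactly one): #459 ∉ urgent.
Suppose #207 ∈ draft: no assignment then satisfies all the clues, so #207 ∉ draft.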